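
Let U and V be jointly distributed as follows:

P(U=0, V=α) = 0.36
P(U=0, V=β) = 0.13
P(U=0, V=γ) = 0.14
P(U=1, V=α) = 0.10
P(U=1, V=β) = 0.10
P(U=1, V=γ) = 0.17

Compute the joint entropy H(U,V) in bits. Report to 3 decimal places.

2.409 bits

H(U,V) = −Σ p(x,y)·log₂ p(x,y) over all 6 cells.
  cell (0,α): −0.36·log₂0.36 = 0.5306
  cell (0,β): −0.13·log₂0.13 = 0.3826
  cell (0,γ): −0.14·log₂0.14 = 0.3971
  cell (1,α): −0.10·log₂0.10 = 0.3322
  cell (1,β): −0.10·log₂0.10 = 0.3322
  cell (1,γ): −0.17·log₂0.17 = 0.4346
Sum = 2.409 bits.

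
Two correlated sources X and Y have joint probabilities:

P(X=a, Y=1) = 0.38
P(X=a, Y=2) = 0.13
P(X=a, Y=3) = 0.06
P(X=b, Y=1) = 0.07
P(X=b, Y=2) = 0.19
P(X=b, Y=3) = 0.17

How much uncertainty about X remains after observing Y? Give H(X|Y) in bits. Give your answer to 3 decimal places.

0.783 bits

Chain rule: H(X|Y) = H(X,Y) − H(Y).
Marginals: p(X) = (0.5700, 0.4300), p(Y) = (0.4500, 0.3200, 0.2300).
H(X,Y) = 2.3150 bits; H(Y) = 1.5321 bits.
H(X|Y) = 2.3150 − 1.5321 = 0.783 bits.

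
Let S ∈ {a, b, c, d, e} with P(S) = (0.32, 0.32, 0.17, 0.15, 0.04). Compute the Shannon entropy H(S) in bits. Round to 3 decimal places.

2.083 bits

H(S) = −Σ p·log₂ p.
  −(0.32)·log₂(0.32) = 0.5260
  −(0.32)·log₂(0.32) = 0.5260
  −(0.17)·log₂(0.17) = 0.4346
  −(0.15)·log₂(0.15) = 0.4105
  −(0.04)·log₂(0.04) = 0.1858
Sum: 0.5260 + 0.5260 + 0.4346 + 0.4105 + 0.1858 = 2.083 bits.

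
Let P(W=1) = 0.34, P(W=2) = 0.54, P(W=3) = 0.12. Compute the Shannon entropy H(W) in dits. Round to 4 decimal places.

H(W) = −Σ p·log₁₀ p.
  −(0.34)·log₁₀(0.34) = 0.15930
  −(0.54)·log₁₀(0.54) = 0.14451
  −(0.12)·log₁₀(0.12) = 0.11050
Sum: 0.15930 + 0.14451 + 0.11050 = 0.4143 dits.

0.4143 dits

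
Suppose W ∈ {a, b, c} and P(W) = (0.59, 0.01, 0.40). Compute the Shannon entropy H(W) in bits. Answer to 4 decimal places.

1.0443 bits

H(W) = −Σ p·log₂ p.
  −(0.59)·log₂(0.59) = 0.44912
  −(0.01)·log₂(0.01) = 0.06644
  −(0.40)·log₂(0.40) = 0.52877
Sum: 0.44912 + 0.06644 + 0.52877 = 1.0443 bits.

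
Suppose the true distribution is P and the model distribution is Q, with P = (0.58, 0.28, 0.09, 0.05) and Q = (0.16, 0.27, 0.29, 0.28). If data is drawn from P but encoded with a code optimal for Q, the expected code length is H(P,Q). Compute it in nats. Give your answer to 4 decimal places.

H(P,Q) = −Σ p·ln q.
  −0.58·ln(0.16) = 1.06290
  −0.28·ln(0.27) = 0.36661
  −0.09·ln(0.29) = 0.11141
  −0.05·ln(0.28) = 0.06365
H(P,Q) = 1.6046 nats.

1.6046 nats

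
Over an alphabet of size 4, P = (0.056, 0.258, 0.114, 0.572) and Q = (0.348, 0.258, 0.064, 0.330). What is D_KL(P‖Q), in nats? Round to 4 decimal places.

D(P‖Q) = Σ p·ln(p/q).
  0.056·ln(0.056/0.348) = -0.10230
  0.258·ln(0.258/0.258) = 0.00000
  0.114·ln(0.114/0.064) = 0.06581
  0.572·ln(0.572/0.330) = 0.31463
D(P‖Q) = 0.2781 nats.

0.2781 nats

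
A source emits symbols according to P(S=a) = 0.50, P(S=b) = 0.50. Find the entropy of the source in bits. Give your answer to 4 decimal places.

H(S) = −Σ p·log₂ p.
  −(0.50)·log₂(0.50) = 0.50000
  −(0.50)·log₂(0.50) = 0.50000
Sum: 0.50000 + 0.50000 = 1.0000 bits.

1.0000 bits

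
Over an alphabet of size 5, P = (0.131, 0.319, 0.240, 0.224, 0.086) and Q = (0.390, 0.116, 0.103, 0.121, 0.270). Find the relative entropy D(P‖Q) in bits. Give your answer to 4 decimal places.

0.6093 bits

D(P‖Q) = Σ p·log₂(p/q).
  0.131·log₂(0.131/0.390) = -0.20618
  0.319·log₂(0.319/0.116) = 0.46556
  0.240·log₂(0.240/0.103) = 0.29289
  0.224·log₂(0.224/0.121) = 0.19902
  0.086·log₂(0.086/0.270) = -0.14195
D(P‖Q) = 0.6093 bits.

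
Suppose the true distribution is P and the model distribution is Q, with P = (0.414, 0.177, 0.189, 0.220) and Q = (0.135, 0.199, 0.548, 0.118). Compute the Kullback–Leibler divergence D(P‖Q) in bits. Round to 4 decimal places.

D(P‖Q) = Σ p·log₂(p/q).
  0.414·log₂(0.414/0.135) = 0.66930
  0.177·log₂(0.177/0.199) = -0.02992
  0.189·log₂(0.189/0.548) = -0.29026
  0.220·log₂(0.220/0.118) = 0.19772
D(P‖Q) = 0.5468 bits.

0.5468 bits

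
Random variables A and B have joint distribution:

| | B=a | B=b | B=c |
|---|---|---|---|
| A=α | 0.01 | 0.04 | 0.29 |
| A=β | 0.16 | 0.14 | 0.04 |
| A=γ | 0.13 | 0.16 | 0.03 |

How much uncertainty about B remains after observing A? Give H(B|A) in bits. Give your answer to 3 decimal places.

1.149 bits

Chain rule: H(B|A) = H(A,B) − H(A).
Marginals: p(A) = (0.3400, 0.3400, 0.3200), p(B) = (0.3000, 0.3400, 0.3600).
H(A,B) = 2.7334 bits; H(A) = 1.5844 bits.
H(B|A) = 2.7334 − 1.5844 = 1.149 bits.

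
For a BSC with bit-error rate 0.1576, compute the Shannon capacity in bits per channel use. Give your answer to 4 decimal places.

0.3715 bits

Binary symmetric channel: C = 1 − h₂(ε) where h₂ is the binary entropy function.
h₂(0.1576) = −0.1576·log₂0.1576 − 0.8424·log₂0.8424 = 0.6285.
C = 1 − 0.6285 = 0.3715 bits per channel use.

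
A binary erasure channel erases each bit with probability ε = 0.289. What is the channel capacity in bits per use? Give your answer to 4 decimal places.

Binary erasure channel: capacity C = 1 − ε.
C = 1 − 0.289 = 0.7110 bits per channel use.

0.7110 bits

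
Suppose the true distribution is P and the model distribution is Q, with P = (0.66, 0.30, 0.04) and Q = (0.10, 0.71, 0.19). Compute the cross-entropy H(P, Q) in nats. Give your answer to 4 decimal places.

1.6889 nats

H(P,Q) = −Σ p·ln q.
  −0.66·ln(0.10) = 1.51971
  −0.30·ln(0.71) = 0.10275
  −0.04·ln(0.19) = 0.06643
H(P,Q) = 1.6889 nats.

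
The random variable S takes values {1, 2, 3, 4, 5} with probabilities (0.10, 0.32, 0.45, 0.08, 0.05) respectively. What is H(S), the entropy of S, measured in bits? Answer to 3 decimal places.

H(S) = −Σ p·log₂ p.
  −(0.10)·log₂(0.10) = 0.3322
  −(0.32)·log₂(0.32) = 0.5260
  −(0.45)·log₂(0.45) = 0.5184
  −(0.08)·log₂(0.08) = 0.2915
  −(0.05)·log₂(0.05) = 0.2161
Sum: 0.3322 + 0.5260 + 0.5184 + 0.2915 + 0.2161 = 1.884 bits.

1.884 bits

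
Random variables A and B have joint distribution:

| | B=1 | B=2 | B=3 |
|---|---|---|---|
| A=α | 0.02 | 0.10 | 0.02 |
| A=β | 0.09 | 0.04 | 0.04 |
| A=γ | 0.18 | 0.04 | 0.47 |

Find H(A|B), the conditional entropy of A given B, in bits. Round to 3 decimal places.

Chain rule: H(A|B) = H(A,B) − H(B).
Marginals: p(A) = (0.1400, 0.1700, 0.6900), p(B) = (0.2900, 0.1800, 0.5300).
H(A,B) = 2.3851 bits; H(B) = 1.4487 bits.
H(A|B) = 2.3851 − 1.4487 = 0.936 bits.

0.936 bits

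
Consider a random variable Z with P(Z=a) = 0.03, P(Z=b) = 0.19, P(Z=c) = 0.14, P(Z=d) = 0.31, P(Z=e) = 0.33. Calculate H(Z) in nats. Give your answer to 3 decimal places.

H(Z) = −Σ p·ln p.
  −(0.03)·ln(0.03) = 0.1052
  −(0.19)·ln(0.19) = 0.3155
  −(0.14)·ln(0.14) = 0.2753
  −(0.31)·ln(0.31) = 0.3631
  −(0.33)·ln(0.33) = 0.3659
Sum: 0.1052 + 0.3155 + 0.2753 + 0.3631 + 0.3659 = 1.425 nats.

1.425 nats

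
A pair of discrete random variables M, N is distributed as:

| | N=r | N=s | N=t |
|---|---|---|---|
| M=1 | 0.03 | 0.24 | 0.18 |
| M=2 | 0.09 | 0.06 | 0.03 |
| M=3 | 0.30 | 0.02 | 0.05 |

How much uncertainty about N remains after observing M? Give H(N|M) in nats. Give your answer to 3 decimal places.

0.800 nats

Marginals: p(M) = (0.4500, 0.1800, 0.3700), p(N) = (0.4200, 0.3200, 0.2600).
H(N|M) = Σ p(M) · H(N|M=·).
  M=1: p=0.4500, H(N|M=1) = 0.8823
  M=2: p=0.1800, H(N|M=2) = 1.0114
  M=3: p=0.3700, H(N|M=3) = 0.5982
Weighted sum = 0.800 nats.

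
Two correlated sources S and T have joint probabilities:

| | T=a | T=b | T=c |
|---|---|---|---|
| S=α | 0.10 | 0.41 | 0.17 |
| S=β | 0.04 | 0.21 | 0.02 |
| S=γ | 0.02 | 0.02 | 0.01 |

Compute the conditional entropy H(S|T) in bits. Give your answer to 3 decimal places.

1.058 bits

Chain rule: H(S|T) = H(S,T) − H(T).
Marginals: p(S) = (0.6800, 0.2700, 0.0500), p(T) = (0.1600, 0.6400, 0.2000).
H(S,T) = 2.3578 bits; H(T) = 1.2995 bits.
H(S|T) = 2.3578 − 1.2995 = 1.058 bits.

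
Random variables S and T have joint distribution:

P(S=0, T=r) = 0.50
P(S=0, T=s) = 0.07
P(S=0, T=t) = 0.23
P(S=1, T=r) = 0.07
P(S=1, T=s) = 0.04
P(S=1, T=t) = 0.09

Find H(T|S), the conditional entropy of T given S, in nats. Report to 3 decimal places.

Chain rule: H(T|S) = H(S,T) − H(S).
Marginals: p(S) = (0.8000, 0.2000), p(T) = (0.5700, 0.1100, 0.3200).
H(S,T) = 1.4024 nats; H(S) = 0.5004 nats.
H(T|S) = 1.4024 − 0.5004 = 0.902 nats.

0.902 nats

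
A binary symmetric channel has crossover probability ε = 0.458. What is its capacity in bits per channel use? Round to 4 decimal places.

Binary symmetric channel: C = 1 − h₂(ε) where h₂ is the binary entropy function.
h₂(0.458) = −0.458·log₂0.458 − 0.542·log₂0.542 = 0.9949.
C = 1 − 0.9949 = 0.0051 bits per channel use.

0.0051 bits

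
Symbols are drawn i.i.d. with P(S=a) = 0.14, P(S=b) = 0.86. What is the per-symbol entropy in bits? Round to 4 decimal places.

H(S) = −Σ p·log₂ p.
  −(0.14)·log₂(0.14) = 0.39711
  −(0.86)·log₂(0.86) = 0.18713
Sum: 0.39711 + 0.18713 = 0.5842 bits.

0.5842 bits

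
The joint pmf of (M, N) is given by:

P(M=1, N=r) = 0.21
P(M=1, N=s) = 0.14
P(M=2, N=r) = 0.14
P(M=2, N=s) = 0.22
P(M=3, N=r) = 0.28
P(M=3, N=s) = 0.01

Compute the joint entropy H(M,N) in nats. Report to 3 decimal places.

H(M,N) = −Σ p(x,y)·ln p(x,y) over all 6 cells.
  cell (1,r): −0.21·ln0.21 = 0.3277
  cell (1,s): −0.14·ln0.14 = 0.2753
  cell (2,r): −0.14·ln0.14 = 0.2753
  cell (2,s): −0.22·ln0.22 = 0.3331
  cell (3,r): −0.28·ln0.28 = 0.3564
  cell (3,s): −0.01·ln0.01 = 0.0461
Sum = 1.614 nats.

1.614 nats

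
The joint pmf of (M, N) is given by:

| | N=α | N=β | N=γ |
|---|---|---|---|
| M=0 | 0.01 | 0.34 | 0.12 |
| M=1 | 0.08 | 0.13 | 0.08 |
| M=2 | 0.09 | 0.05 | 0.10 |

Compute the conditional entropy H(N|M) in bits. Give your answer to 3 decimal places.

Chain rule: H(N|M) = H(M,N) − H(M).
Marginals: p(M) = (0.4700, 0.2900, 0.2400), p(N) = (0.1800, 0.5200, 0.3000).
H(M,N) = 2.7893 bits; H(M) = 1.5240 bits.
H(N|M) = 2.7893 − 1.5240 = 1.265 bits.

1.265 bits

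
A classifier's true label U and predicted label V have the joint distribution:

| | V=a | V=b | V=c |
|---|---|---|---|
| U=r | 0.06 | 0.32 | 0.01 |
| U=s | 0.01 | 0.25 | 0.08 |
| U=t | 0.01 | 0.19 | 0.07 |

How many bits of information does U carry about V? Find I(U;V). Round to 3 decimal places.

Marginals: p(U) = (0.3900, 0.3400, 0.2700), p(V) = (0.0800, 0.7600, 0.1600).
I(U;V) = Σ p(x,y)·log₂[p(x,y)/(p(x)p(y))].
  (r,a): 0.06·log₂(1.9231) = 0.0566
  (r,b): 0.32·log₂(1.0796) = 0.0354
  (r,c): 0.01·log₂(0.1603) = -0.0264
  (s,a): 0.01·log₂(0.3676) = -0.0144
  (s,b): 0.25·log₂(0.9675) = -0.0119
  (s,c): 0.08·log₂(1.4706) = 0.0445
  (t,a): 0.01·log₂(0.4630) = -0.0111
  (t,b): 0.19·log₂(0.9259) = -0.0211
  (t,c): 0.07·log₂(1.6204) = 0.0487
Sum = 0.100 bits.

0.100 bits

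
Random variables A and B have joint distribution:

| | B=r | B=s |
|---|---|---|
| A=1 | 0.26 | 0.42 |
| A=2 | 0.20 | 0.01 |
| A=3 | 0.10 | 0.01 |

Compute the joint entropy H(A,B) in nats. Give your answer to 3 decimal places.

H(A,B) = −Σ p(x,y)·ln p(x,y) over all 6 cells.
  cell (1,r): −0.26·ln0.26 = 0.3502
  cell (1,s): −0.42·ln0.42 = 0.3644
  cell (2,r): −0.20·ln0.20 = 0.3219
  cell (2,s): −0.01·ln0.01 = 0.0461
  cell (3,r): −0.10·ln0.10 = 0.2303
  cell (3,s): −0.01·ln0.01 = 0.0461
Sum = 1.359 nats.

1.359 nats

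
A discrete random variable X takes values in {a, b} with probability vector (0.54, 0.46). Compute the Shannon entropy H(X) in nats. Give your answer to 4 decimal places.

0.6899 nats

H(X) = −Σ p·ln p.
  −(0.54)·ln(0.54) = 0.33274
  −(0.46)·ln(0.46) = 0.35720
Sum: 0.33274 + 0.35720 = 0.6899 nats.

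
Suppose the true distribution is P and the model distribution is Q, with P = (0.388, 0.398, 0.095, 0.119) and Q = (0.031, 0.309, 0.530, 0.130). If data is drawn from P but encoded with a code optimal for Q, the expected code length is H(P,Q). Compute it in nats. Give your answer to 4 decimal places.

H(P,Q) = −Σ p·ln q.
  −0.388·ln(0.031) = 1.34782
  −0.398·ln(0.309) = 0.46742
  −0.095·ln(0.530) = 0.06031
  −0.119·ln(0.130) = 0.24279
H(P,Q) = 2.1183 nats.

2.1183 nats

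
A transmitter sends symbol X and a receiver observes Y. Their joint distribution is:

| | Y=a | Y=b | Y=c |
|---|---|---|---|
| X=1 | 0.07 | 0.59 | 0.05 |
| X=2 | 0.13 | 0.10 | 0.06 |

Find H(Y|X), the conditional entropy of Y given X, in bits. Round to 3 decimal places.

1.023 bits

Marginals: p(X) = (0.7100, 0.2900), p(Y) = (0.2000, 0.6900, 0.1100).
H(Y|X) = Σ p(X) · H(Y|X=·).
  X=1: p=0.7100, H(Y|X=1) = 0.8211
  X=2: p=0.2900, H(Y|X=2) = 1.5189
Weighted sum = 1.023 bits.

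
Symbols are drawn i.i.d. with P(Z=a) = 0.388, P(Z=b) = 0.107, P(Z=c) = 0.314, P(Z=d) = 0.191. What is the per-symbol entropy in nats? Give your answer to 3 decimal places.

1.286 nats

H(Z) = −Σ p·ln p.
  −(0.388)·ln(0.388) = 0.3673
  −(0.107)·ln(0.107) = 0.2391
  −(0.314)·ln(0.314) = 0.3637
  −(0.191)·ln(0.191) = 0.3162
Sum: 0.3673 + 0.2391 + 0.3637 + 0.3162 = 1.286 nats.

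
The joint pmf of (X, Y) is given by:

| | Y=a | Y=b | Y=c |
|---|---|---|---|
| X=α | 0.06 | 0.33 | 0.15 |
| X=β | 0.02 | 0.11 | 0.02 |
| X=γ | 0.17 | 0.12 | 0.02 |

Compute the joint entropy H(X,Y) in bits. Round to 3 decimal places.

H(X,Y) = −Σ p(x,y)·log₂ p(x,y) over all 9 cells.
  cell (α,a): −0.06·log₂0.06 = 0.2435
  cell (α,b): −0.33·log₂0.33 = 0.5278
  cell (α,c): −0.15·log₂0.15 = 0.4105
  cell (β,a): −0.02·log₂0.02 = 0.1129
  cell (β,b): −0.11·log₂0.11 = 0.3503
  cell (β,c): −0.02·log₂0.02 = 0.1129
  cell (γ,a): −0.17·log₂0.17 = 0.4346
  cell (γ,b): −0.12·log₂0.12 = 0.3671
  cell (γ,c): −0.02·log₂0.02 = 0.1129
Sum = 2.672 bits.

2.672 bits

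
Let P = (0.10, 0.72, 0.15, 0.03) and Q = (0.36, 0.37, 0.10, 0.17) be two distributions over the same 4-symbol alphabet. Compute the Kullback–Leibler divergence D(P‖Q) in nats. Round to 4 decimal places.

D(P‖Q) = Σ p·ln(p/q).
  0.10·ln(0.10/0.36) = -0.12809
  0.72·ln(0.72/0.37) = 0.47934
  0.15·ln(0.15/0.10) = 0.06082
  0.03·ln(0.03/0.17) = -0.05204
D(P‖Q) = 0.3600 nats.

0.3600 nats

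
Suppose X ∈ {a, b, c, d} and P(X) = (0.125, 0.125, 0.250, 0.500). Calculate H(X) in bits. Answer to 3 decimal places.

H(X) = −Σ p·log₂ p.
  −(0.125)·log₂(0.125) = 0.3750
  −(0.125)·log₂(0.125) = 0.3750
  −(0.250)·log₂(0.250) = 0.5000
  −(0.500)·log₂(0.500) = 0.5000
Sum: 0.3750 + 0.3750 + 0.5000 + 0.5000 = 1.750 bits.

1.750 bits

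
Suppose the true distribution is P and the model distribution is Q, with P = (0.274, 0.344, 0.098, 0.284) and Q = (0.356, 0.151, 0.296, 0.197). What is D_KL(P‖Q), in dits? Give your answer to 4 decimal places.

D(P‖Q) = Σ p·log₁₀(p/q).
  0.274·log₁₀(0.274/0.356) = -0.03115
  0.344·log₁₀(0.344/0.151) = 0.12301
  0.098·log₁₀(0.098/0.296) = -0.04705
  0.284·log₁₀(0.284/0.197) = 0.04511
D(P‖Q) = 0.0899 dits.

0.0899 dits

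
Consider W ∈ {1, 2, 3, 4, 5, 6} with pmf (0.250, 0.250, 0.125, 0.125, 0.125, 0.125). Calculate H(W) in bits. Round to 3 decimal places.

H(W) = −Σ p·log₂ p.
  −(0.250)·log₂(0.250) = 0.5000
  −(0.250)·log₂(0.250) = 0.5000
  −(0.125)·log₂(0.125) = 0.3750
  −(0.125)·log₂(0.125) = 0.3750
  −(0.125)·log₂(0.125) = 0.3750
  −(0.125)·log₂(0.125) = 0.3750
Sum: 0.5000 + 0.5000 + 0.3750 + 0.3750 + 0.3750 + 0.3750 = 2.500 bits.

2.500 bits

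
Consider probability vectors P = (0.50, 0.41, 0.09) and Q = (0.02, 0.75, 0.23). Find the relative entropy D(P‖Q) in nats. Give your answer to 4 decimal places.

D(P‖Q) = Σ p·ln(p/q).
  0.50·ln(0.50/0.02) = 1.60944
  0.41·ln(0.41/0.75) = -0.24761
  0.09·ln(0.09/0.23) = -0.08444
D(P‖Q) = 1.2774 nats.

1.2774 nats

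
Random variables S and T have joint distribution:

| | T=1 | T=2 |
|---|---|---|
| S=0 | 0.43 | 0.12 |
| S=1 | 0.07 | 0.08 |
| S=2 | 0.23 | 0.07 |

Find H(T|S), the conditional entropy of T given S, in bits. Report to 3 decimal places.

Chain rule: H(T|S) = H(S,T) − H(S).
Marginals: p(S) = (0.5500, 0.1500, 0.3000), p(T) = (0.7300, 0.2700).
H(S,T) = 2.2069 bits; H(S) = 1.4060 bits.
H(T|S) = 2.2069 − 1.4060 = 0.801 bits.

0.801 bits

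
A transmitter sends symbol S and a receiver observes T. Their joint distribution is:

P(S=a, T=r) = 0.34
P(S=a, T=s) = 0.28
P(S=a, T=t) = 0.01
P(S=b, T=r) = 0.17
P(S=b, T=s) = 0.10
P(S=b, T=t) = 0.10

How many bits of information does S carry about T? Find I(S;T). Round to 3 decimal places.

Marginals: p(S) = (0.6300, 0.3700), p(T) = (0.5100, 0.3800, 0.1100).
I(S;T) = Σ p(x,y)·log₂[p(x,y)/(p(x)p(y))].
  (a,r): 0.34·log₂(1.0582) = 0.0277
  (a,s): 0.28·log₂(1.1696) = 0.0633
  (a,t): 0.01·log₂(0.1443) = -0.0279
  (b,r): 0.17·log₂(0.9009) = -0.0256
  (b,s): 0.10·log₂(0.7112) = -0.0492
  (b,t): 0.10·log₂(2.4570) = 0.1297
Sum = 0.118 bits.

0.118 bits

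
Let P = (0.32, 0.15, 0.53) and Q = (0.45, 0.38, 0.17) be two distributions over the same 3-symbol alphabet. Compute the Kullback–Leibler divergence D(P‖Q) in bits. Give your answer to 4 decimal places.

0.5109 bits

D(P‖Q) = Σ p·log₂(p/q).
  0.32·log₂(0.32/0.45) = -0.15739
  0.15·log₂(0.15/0.38) = -0.20116
  0.53·log₂(0.53/0.17) = 0.86944
D(P‖Q) = 0.5109 bits.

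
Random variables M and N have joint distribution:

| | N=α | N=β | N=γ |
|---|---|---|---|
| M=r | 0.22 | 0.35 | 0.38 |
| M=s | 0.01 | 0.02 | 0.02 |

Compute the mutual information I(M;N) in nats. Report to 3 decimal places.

0.000 nats

Marginals: p(M) = (0.9500, 0.0500), p(N) = (0.2300, 0.3700, 0.4000).
I(M;N) = H(M) + H(N) − H(M,N).
H(M) = 0.1985, H(N) = 1.0724, H(M,N) = 1.2708.
I(M;N) = 0.1985 + 1.0724 − 1.2708 = 0.000 nats.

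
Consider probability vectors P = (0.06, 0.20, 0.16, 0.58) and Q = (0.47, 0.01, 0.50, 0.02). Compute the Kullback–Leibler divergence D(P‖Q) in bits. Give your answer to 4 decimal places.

3.2408 bits

D(P‖Q) = Σ p·log₂(p/q).
  0.06·log₂(0.06/0.47) = -0.17818
  0.20·log₂(0.20/0.01) = 0.86439
  0.16·log₂(0.16/0.50) = -0.26302
  0.58·log₂(0.58/0.02) = 2.81763
D(P‖Q) = 3.2408 bits.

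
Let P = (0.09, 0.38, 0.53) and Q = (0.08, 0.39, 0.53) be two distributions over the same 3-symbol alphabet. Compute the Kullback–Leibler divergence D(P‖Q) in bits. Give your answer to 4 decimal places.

0.0011 bits

D(P‖Q) = Σ p·log₂(p/q).
  0.09·log₂(0.09/0.08) = 0.01529
  0.38·log₂(0.38/0.39) = -0.01424
  0.53·log₂(0.53/0.53) = 0.00000
D(P‖Q) = 0.0011 bits.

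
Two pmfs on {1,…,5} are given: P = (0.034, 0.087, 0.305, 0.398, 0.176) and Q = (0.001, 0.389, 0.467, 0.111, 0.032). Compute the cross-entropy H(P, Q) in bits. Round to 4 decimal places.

H(P,Q) = −Σ p·log₂ q.
  −0.034·log₂(0.001) = 0.33884
  −0.087·log₂(0.389) = 0.11851
  −0.305·log₂(0.467) = 0.33504
  −0.398·log₂(0.111) = 1.26220
  −0.176·log₂(0.032) = 0.87398
H(P,Q) = 2.9286 bits.

2.9286 bits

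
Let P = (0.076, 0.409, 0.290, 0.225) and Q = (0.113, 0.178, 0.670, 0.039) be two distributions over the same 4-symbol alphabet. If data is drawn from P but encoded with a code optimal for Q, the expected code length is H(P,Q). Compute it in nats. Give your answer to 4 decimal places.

H(P,Q) = −Σ p·ln q.
  −0.076·ln(0.113) = 0.16571
  −0.409·ln(0.178) = 0.70592
  −0.290·ln(0.670) = 0.11614
  −0.225·ln(0.039) = 0.72994
H(P,Q) = 1.7177 nats.

1.7177 nats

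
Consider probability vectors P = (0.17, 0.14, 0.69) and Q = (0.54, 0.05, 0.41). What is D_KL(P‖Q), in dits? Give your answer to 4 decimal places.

0.1333 dits

D(P‖Q) = Σ p·log₁₀(p/q).
  0.17·log₁₀(0.17/0.54) = -0.08533
  0.14·log₁₀(0.14/0.05) = 0.06260
  0.69·log₁₀(0.69/0.41) = 0.15599
D(P‖Q) = 0.1333 dits.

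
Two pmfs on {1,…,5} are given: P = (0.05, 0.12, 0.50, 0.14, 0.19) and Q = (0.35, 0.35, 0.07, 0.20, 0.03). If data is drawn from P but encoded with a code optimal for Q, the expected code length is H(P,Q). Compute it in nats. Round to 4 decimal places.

H(P,Q) = −Σ p·ln q.
  −0.05·ln(0.35) = 0.05249
  −0.12·ln(0.35) = 0.12598
  −0.50·ln(0.07) = 1.32963
  −0.14·ln(0.20) = 0.22532
  −0.19·ln(0.03) = 0.66625
H(P,Q) = 2.3997 nats.

2.3997 nats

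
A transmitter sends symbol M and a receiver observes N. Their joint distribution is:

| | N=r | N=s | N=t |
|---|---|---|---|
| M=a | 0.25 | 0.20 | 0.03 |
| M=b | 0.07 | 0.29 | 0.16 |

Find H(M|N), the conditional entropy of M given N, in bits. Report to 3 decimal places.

0.840 bits

Marginals: p(M) = (0.4800, 0.5200), p(N) = (0.3200, 0.4900, 0.1900).
H(M|N) = Σ p(N) · H(M|N=·).
  N=r: p=0.3200, H(M|N=r) = 0.7579
  N=s: p=0.4900, H(M|N=s) = 0.9755
  N=t: p=0.1900, H(M|N=t) = 0.6292
Weighted sum = 0.840 bits.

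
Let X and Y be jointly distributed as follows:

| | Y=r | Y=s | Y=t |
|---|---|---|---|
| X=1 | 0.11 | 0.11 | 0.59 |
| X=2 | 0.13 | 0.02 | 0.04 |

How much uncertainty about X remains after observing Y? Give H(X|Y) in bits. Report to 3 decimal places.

Marginals: p(X) = (0.8100, 0.1900), p(Y) = (0.2400, 0.1300, 0.6300).
H(X|Y) = Σ p(Y) · H(X|Y=·).
  Y=r: p=0.2400, H(X|Y=r) = 0.9950
  Y=s: p=0.1300, H(X|Y=s) = 0.6194
  Y=t: p=0.6300, H(X|Y=t) = 0.3412
Weighted sum = 0.534 bits.

0.534 bits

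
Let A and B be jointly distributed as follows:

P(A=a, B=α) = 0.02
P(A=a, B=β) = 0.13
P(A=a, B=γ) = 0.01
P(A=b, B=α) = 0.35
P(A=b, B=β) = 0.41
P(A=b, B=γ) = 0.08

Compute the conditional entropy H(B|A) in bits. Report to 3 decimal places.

Marginals: p(A) = (0.1600, 0.8400), p(B) = (0.3700, 0.5400, 0.0900).
H(B|A) = Σ p(A) · H(B|A=·).
  A=a: p=0.1600, H(B|A=a) = 0.8684
  A=b: p=0.8400, H(B|A=b) = 1.3544
Weighted sum = 1.277 bits.

1.277 bits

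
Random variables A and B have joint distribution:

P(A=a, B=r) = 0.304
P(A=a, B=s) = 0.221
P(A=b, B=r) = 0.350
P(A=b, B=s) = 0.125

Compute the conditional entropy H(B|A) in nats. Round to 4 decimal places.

Chain rule: H(B|A) = H(A,B) − H(A).
Marginals: p(A) = (0.5250, 0.4750), p(B) = (0.6540, 0.3460).
H(A,B) = 1.3230 nats; H(A) = 0.6919 nats.
H(B|A) = 1.3230 − 0.6919 = 0.6311 nats.

0.6311 nats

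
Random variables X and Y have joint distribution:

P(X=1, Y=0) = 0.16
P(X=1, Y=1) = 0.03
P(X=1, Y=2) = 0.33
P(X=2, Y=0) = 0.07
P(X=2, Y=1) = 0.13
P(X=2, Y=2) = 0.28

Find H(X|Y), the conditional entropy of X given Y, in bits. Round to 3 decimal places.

Chain rule: H(X|Y) = H(X,Y) − H(Y).
Marginals: p(X) = (0.5200, 0.4800), p(Y) = (0.2300, 0.1600, 0.6100).
H(X,Y) = 2.2680 bits; H(Y) = 1.3457 bits.
H(X|Y) = 2.2680 − 1.3457 = 0.922 bits.

0.922 bits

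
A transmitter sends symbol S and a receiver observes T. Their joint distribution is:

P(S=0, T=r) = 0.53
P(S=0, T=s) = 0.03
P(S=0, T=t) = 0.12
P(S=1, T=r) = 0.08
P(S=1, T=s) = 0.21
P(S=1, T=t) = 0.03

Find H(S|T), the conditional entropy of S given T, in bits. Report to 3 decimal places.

0.581 bits

Chain rule: H(S|T) = H(S,T) − H(T).
Marginals: p(S) = (0.6800, 0.3200), p(T) = (0.6100, 0.2400, 0.1500).
H(S,T) = 1.9204 bits; H(T) = 1.3397 bits.
H(S|T) = 1.9204 − 1.3397 = 0.581 bits.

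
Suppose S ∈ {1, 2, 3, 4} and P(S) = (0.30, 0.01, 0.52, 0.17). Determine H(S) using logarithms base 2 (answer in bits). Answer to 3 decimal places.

1.513 bits

H(S) = −Σ p·log₂ p.
  −(0.30)·log₂(0.30) = 0.5211
  −(0.01)·log₂(0.01) = 0.0664
  −(0.52)·log₂(0.52) = 0.4906
  −(0.17)·log₂(0.17) = 0.4346
Sum: 0.5211 + 0.0664 + 0.4906 + 0.4346 = 1.513 bits.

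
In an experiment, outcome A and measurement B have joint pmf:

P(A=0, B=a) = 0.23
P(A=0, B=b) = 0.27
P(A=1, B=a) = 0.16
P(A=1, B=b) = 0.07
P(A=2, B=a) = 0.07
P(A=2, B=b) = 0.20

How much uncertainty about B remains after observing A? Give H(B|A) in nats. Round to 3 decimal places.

0.641 nats

Chain rule: H(B|A) = H(A,B) − H(A).
Marginals: p(A) = (0.5000, 0.2300, 0.2700), p(B) = (0.4600, 0.5400).
H(A,B) = 1.6789 nats; H(A) = 1.0381 nats.
H(B|A) = 1.6789 − 1.0381 = 0.641 nats.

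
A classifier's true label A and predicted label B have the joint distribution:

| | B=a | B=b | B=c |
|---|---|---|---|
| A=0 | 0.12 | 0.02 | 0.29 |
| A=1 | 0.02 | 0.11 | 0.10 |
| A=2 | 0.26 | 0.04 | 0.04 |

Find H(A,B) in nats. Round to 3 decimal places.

H(A,B) = −Σ p(x,y)·ln p(x,y) over all 9 cells.
  cell (0,a): −0.12·ln0.12 = 0.2544
  cell (0,b): −0.02·ln0.02 = 0.0782
  cell (0,c): −0.29·ln0.29 = 0.3590
  cell (1,a): −0.02·ln0.02 = 0.0782
  cell (1,b): −0.11·ln0.11 = 0.2428
  cell (1,c): −0.10·ln0.10 = 0.2303
  cell (2,a): −0.26·ln0.26 = 0.3502
  cell (2,b): −0.04·ln0.04 = 0.1288
  cell (2,c): −0.04·ln0.04 = 0.1288
Sum = 1.851 nats.

1.851 nats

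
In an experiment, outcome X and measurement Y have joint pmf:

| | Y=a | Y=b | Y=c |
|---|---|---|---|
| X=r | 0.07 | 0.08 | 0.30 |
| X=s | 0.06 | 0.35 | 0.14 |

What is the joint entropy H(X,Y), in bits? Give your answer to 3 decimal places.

H(X,Y) = −Σ p(x,y)·log₂ p(x,y) over all 6 cells.
  cell (r,a): −0.07·log₂0.07 = 0.2686
  cell (r,b): −0.08·log₂0.08 = 0.2915
  cell (r,c): −0.30·log₂0.30 = 0.5211
  cell (s,a): −0.06·log₂0.06 = 0.2435
  cell (s,b): −0.35·log₂0.35 = 0.5301
  cell (s,c): −0.14·log₂0.14 = 0.3971
Sum = 2.252 bits.

2.252 bits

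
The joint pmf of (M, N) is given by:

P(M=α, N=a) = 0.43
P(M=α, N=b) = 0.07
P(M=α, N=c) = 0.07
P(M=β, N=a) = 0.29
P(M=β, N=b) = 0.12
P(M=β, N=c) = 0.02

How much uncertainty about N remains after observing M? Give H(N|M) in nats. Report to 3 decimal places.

Chain rule: H(N|M) = H(M,N) − H(M).
Marginals: p(M) = (0.5700, 0.4300), p(N) = (0.7200, 0.1900, 0.0900).
H(M,N) = 1.4269 nats; H(M) = 0.6833 nats.
H(N|M) = 1.4269 − 0.6833 = 0.744 nats.

0.744 nats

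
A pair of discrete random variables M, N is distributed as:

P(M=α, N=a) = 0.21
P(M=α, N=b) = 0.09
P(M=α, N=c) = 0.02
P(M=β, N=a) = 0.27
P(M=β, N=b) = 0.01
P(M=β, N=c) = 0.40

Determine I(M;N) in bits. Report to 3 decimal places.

Marginals: p(M) = (0.3200, 0.6800), p(N) = (0.4800, 0.1000, 0.4200).
I(M;N) = H(M) + H(N) − H(M,N).
H(M) = 0.9044, H(N) = 1.3661, H(M,N) = 2.0036.
I(M;N) = 0.9044 + 1.3661 − 2.0036 = 0.267 bits.

0.267 bits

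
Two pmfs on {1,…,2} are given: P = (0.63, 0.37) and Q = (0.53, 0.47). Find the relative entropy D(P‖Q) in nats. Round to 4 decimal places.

D(P‖Q) = Σ p·ln(p/q).
  0.63·ln(0.63/0.53) = 0.10889
  0.37·ln(0.37/0.47) = -0.08851
D(P‖Q) = 0.0204 nats.

0.0204 nats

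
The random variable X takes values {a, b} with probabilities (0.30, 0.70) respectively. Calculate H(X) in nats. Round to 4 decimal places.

0.6109 nats

H(X) = −Σ p·ln p.
  −(0.30)·ln(0.30) = 0.36119
  −(0.70)·ln(0.70) = 0.24967
Sum: 0.36119 + 0.24967 = 0.6109 nats.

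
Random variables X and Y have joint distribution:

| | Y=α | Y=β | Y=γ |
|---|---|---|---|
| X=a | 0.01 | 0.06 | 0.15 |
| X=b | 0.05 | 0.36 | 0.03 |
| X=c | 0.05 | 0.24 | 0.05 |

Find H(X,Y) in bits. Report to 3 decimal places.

2.545 bits

H(X,Y) = −Σ p(x,y)·log₂ p(x,y) over all 9 cells.
  cell (a,α): −0.01·log₂0.01 = 0.0664
  cell (a,β): −0.06·log₂0.06 = 0.2435
  cell (a,γ): −0.15·log₂0.15 = 0.4105
  cell (b,α): −0.05·log₂0.05 = 0.2161
  cell (b,β): −0.36·log₂0.36 = 0.5306
  cell (b,γ): −0.03·log₂0.03 = 0.1518
  cell (c,α): −0.05·log₂0.05 = 0.2161
  cell (c,β): −0.24·log₂0.24 = 0.4941
  cell (c,γ): −0.05·log₂0.05 = 0.2161
Sum = 2.545 bits.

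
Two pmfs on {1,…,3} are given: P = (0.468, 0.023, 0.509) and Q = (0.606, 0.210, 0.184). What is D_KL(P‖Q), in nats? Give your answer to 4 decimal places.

D(P‖Q) = Σ p·ln(p/q).
  0.468·ln(0.468/0.606) = -0.12094
  0.023·ln(0.023/0.210) = -0.05087
  0.509·ln(0.509/0.184) = 0.51791
D(P‖Q) = 0.3461 nats.

0.3461 nats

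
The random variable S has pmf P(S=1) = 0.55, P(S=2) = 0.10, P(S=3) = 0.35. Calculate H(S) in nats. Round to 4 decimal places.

H(S) = −Σ p·ln p.
  −(0.55)·ln(0.55) = 0.32881
  −(0.10)·ln(0.10) = 0.23026
  −(0.35)·ln(0.35) = 0.36744
Sum: 0.32881 + 0.23026 + 0.36744 = 0.9265 nats.

0.9265 nats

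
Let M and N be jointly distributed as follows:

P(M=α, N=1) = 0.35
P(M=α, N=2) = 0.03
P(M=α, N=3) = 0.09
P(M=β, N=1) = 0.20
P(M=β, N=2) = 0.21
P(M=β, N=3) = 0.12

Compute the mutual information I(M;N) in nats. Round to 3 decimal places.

0.097 nats

Marginals: p(M) = (0.4700, 0.5300), p(N) = (0.5500, 0.2400, 0.2100).
I(M;N) = Σ p(x,y)·ln[p(x,y)/(p(x)p(y))].
  (α,1): 0.35·ln(1.3540) = 0.1061
  (α,2): 0.03·ln(0.2660) = -0.0397
  (α,3): 0.09·ln(0.9119) = -0.0083
  (β,1): 0.20·ln(0.6861) = -0.0753
  (β,2): 0.21·ln(1.6509) = 0.1053
  (β,3): 0.12·ln(1.0782) = 0.0090
Sum = 0.097 nats.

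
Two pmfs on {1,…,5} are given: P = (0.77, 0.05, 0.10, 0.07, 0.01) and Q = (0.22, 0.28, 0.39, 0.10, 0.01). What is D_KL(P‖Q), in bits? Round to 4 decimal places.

1.0350 bits

D(P‖Q) = Σ p·log₂(p/q).
  0.77·log₂(0.77/0.22) = 1.39166
  0.05·log₂(0.05/0.28) = -0.12427
  0.10·log₂(0.10/0.39) = -0.19635
  0.07·log₂(0.07/0.10) = -0.03602
  0.01·log₂(0.01/0.01) = 0.00000
D(P‖Q) = 1.0350 bits.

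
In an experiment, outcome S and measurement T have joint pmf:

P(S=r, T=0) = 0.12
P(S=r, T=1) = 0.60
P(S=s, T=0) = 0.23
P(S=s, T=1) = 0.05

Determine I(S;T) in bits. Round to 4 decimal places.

0.2765 bits

Marginals: p(S) = (0.7200, 0.2800), p(T) = (0.3500, 0.6500).
I(S;T) = Σ p(x,y)·log₂[p(x,y)/(p(x)p(y))].
  (r,0): 0.12·log₂(0.4762) = -0.12845
  (r,1): 0.60·log₂(1.2821) = 0.21507
  (s,0): 0.23·log₂(2.3469) = 0.28308
  (s,1): 0.05·log₂(0.2747) = -0.09320
Sum = 0.2765 bits.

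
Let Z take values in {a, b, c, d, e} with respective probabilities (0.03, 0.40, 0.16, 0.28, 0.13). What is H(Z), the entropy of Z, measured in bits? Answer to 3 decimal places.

H(Z) = −Σ p·log₂ p.
  −(0.03)·log₂(0.03) = 0.1518
  −(0.40)·log₂(0.40) = 0.5288
  −(0.16)·log₂(0.16) = 0.4230
  −(0.28)·log₂(0.28) = 0.5142
  −(0.13)·log₂(0.13) = 0.3826
Sum: 0.1518 + 0.5288 + 0.4230 + 0.5142 + 0.3826 = 2.000 bits.

2.000 bits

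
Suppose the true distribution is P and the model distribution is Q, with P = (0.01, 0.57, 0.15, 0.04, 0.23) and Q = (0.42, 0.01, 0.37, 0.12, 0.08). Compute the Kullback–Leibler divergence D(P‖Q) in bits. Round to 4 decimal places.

3.3625 bits

D(P‖Q) = Σ p·log₂(p/q).
  0.01·log₂(0.01/0.42) = -0.05392
  0.57·log₂(0.57/0.01) = 3.32475
  0.15·log₂(0.15/0.37) = -0.19538
  0.04·log₂(0.04/0.12) = -0.06340
  0.23·log₂(0.23/0.08) = 0.35042
D(P‖Q) = 3.3625 bits.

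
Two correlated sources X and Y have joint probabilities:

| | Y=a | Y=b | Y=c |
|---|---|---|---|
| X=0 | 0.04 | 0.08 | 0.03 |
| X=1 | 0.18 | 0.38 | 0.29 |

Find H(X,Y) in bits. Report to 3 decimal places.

2.123 bits

H(X,Y) = −Σ p(x,y)·log₂ p(x,y) over all 6 cells.
  cell (0,a): −0.04·log₂0.04 = 0.1858
  cell (0,b): −0.08·log₂0.08 = 0.2915
  cell (0,c): −0.03·log₂0.03 = 0.1518
  cell (1,a): −0.18·log₂0.18 = 0.4453
  cell (1,b): −0.38·log₂0.38 = 0.5305
  cell (1,c): −0.29·log₂0.29 = 0.5179
Sum = 2.123 bits.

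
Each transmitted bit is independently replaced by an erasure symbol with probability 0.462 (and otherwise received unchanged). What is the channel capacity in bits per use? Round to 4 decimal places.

0.5380 bits

Binary erasure channel: capacity C = 1 − ε.
C = 1 − 0.462 = 0.5380 bits per channel use.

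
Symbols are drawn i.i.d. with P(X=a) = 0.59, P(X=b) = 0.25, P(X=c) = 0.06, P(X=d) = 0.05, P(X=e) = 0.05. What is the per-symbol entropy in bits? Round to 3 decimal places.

H(X) = −Σ p·log₂ p.
  −(0.59)·log₂(0.59) = 0.4491
  −(0.25)·log₂(0.25) = 0.5000
  −(0.06)·log₂(0.06) = 0.2435
  −(0.05)·log₂(0.05) = 0.2161
  −(0.05)·log₂(0.05) = 0.2161
Sum: 0.4491 + 0.5000 + 0.2435 + 0.2161 + 0.2161 = 1.625 bits.

1.625 bits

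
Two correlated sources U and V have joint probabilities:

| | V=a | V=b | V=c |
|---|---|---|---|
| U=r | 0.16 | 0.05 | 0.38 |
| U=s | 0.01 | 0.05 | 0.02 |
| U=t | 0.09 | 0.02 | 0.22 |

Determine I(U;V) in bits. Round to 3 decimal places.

0.097 bits

Marginals: p(U) = (0.5900, 0.0800, 0.3300), p(V) = (0.2600, 0.1200, 0.6200).
I(U;V) = Σ p(x,y)·log₂[p(x,y)/(p(x)p(y))].
  (r,a): 0.16·log₂(1.0430) = 0.0097
  (r,b): 0.05·log₂(0.7062) = -0.0251
  (r,c): 0.38·log₂(1.0388) = 0.0209
  (s,a): 0.01·log₂(0.4808) = -0.0106
  (s,b): 0.05·log₂(5.2083) = 0.1190
  (s,c): 0.02·log₂(0.4032) = -0.0262
  (t,a): 0.09·log₂(1.0490) = 0.0062
  (t,b): 0.02·log₂(0.5051) = -0.0197
  (t,c): 0.22·log₂(1.0753) = 0.0230
Sum = 0.097 bits.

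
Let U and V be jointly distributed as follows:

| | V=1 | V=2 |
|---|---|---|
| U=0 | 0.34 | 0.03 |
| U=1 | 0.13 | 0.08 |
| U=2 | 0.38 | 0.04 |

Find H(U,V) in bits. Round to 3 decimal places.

2.071 bits

H(U,V) = −Σ p(x,y)·log₂ p(x,y) over all 6 cells.
  cell (0,1): −0.34·log₂0.34 = 0.5292
  cell (0,2): −0.03·log₂0.03 = 0.1518
  cell (1,1): −0.13·log₂0.13 = 0.3826
  cell (1,2): −0.08·log₂0.08 = 0.2915
  cell (2,1): −0.38·log₂0.38 = 0.5305
  cell (2,2): −0.04·log₂0.04 = 0.1858
Sum = 2.071 bits.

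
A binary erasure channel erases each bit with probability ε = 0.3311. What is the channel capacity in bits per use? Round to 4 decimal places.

0.6689 bits

Binary erasure channel: capacity C = 1 − ε.
C = 1 − 0.3311 = 0.6689 bits per channel use.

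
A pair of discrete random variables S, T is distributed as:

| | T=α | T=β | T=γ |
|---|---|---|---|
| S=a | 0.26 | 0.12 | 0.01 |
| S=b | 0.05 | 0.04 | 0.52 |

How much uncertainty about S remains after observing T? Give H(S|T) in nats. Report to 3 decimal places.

Marginals: p(S) = (0.3900, 0.6100), p(T) = (0.3100, 0.1600, 0.5300).
H(S|T) = Σ p(T) · H(S|T=·).
  T=α: p=0.3100, H(S|T=α) = 0.4418
  T=β: p=0.1600, H(S|T=β) = 0.5623
  T=γ: p=0.5300, H(S|T=γ) = 0.0936
Weighted sum = 0.277 nats.

0.277 nats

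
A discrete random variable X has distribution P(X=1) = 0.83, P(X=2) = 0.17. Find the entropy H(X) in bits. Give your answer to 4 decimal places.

0.6577 bits

H(X) = −Σ p·log₂ p.
  −(0.83)·log₂(0.83) = 0.22312
  −(0.17)·log₂(0.17) = 0.43459
Sum: 0.22312 + 0.43459 = 0.6577 bits.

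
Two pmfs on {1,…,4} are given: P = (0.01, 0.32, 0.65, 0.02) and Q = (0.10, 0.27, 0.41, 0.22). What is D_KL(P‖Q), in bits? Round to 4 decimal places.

D(P‖Q) = Σ p·log₂(p/q).
  0.01·log₂(0.01/0.10) = -0.03322
  0.32·log₂(0.32/0.27) = 0.07844
  0.65·log₂(0.65/0.41) = 0.43213
  0.02·log₂(0.02/0.22) = -0.06919
D(P‖Q) = 0.4082 bits.

0.4082 bits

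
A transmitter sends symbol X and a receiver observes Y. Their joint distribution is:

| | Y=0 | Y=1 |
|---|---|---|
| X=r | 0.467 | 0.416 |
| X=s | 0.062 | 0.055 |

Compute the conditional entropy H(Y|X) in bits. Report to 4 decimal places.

Marginals: p(X) = (0.8830, 0.1170), p(Y) = (0.5290, 0.4710).
H(Y|X) = Σ p(X) · H(Y|X=·).
  X=r: p=0.8830, H(Y|X=r) = 0.9976
  X=s: p=0.1170, H(Y|X=s) = 0.9974
Weighted sum = 0.9976 bits.

0.9976 bits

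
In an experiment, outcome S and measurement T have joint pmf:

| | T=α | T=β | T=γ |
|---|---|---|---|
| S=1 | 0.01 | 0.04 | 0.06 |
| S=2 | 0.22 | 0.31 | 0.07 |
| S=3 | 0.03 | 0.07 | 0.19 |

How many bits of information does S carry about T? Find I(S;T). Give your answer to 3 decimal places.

Marginals: p(S) = (0.1100, 0.6000, 0.2900), p(T) = (0.2600, 0.4200, 0.3200).
I(S;T) = Σ p(x,y)·log₂[p(x,y)/(p(x)p(y))].
  (1,α): 0.01·log₂(0.3497) = -0.0152
  (1,β): 0.04·log₂(0.8658) = -0.0083
  (1,γ): 0.06·log₂(1.7045) = 0.0462
  (2,α): 0.22·log₂(1.4103) = 0.1091
  (2,β): 0.31·log₂(1.2302) = 0.0926
  (2,γ): 0.07·log₂(0.3646) = -0.1019
  (3,α): 0.03·log₂(0.3979) = -0.0399
  (3,β): 0.07·log₂(0.5747) = -0.0559
  (3,γ): 0.19·log₂(2.0474) = 0.1964
Sum = 0.223 bits.

0.223 bits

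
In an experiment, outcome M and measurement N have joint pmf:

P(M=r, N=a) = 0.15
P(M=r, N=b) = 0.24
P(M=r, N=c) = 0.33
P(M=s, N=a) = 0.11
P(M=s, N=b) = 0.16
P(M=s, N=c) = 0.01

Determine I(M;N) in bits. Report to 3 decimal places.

Marginals: p(M) = (0.7200, 0.2800), p(N) = (0.2600, 0.4000, 0.3400).
I(M;N) = Σ p(x,y)·log₂[p(x,y)/(p(x)p(y))].
  (r,a): 0.15·log₂(0.8013) = -0.0479
  (r,b): 0.24·log₂(0.8333) = -0.0631
  (r,c): 0.33·log₂(1.3480) = 0.1422
  (s,a): 0.11·log₂(1.5110) = 0.0655
  (s,b): 0.16·log₂(1.4286) = 0.0823
  (s,c): 0.01·log₂(0.1050) = -0.0325
Sum = 0.146 bits.

0.146 bits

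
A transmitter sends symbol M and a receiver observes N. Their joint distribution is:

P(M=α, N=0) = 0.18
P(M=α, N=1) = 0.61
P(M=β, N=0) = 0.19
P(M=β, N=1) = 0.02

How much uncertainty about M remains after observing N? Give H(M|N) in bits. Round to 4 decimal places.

Chain rule: H(M|N) = H(M,N) − H(N).
Marginals: p(M) = (0.7900, 0.2100), p(N) = (0.3700, 0.6300).
H(M,N) = 1.4484 bits; H(N) = 0.9507 bits.
H(M|N) = 1.4484 − 0.9507 = 0.4977 bits.

0.4977 bits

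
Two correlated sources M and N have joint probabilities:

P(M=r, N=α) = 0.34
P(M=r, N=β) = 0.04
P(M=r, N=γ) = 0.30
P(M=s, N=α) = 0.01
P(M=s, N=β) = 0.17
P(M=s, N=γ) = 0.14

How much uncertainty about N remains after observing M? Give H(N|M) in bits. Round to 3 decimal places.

Marginals: p(M) = (0.6800, 0.3200), p(N) = (0.3500, 0.2100, 0.4400).
H(N|M) = Σ p(M) · H(N|M=·).
  M=r: p=0.6800, H(N|M=r) = 1.2613
  M=s: p=0.3200, H(N|M=s) = 1.1628
Weighted sum = 1.230 bits.

1.230 bits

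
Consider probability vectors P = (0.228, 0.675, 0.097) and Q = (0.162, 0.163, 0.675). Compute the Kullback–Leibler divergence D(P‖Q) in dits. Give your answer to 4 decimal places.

D(P‖Q) = Σ p·log₁₀(p/q).
  0.228·log₁₀(0.228/0.162) = 0.03384
  0.675·log₁₀(0.675/0.163) = 0.41655
  0.097·log₁₀(0.097/0.675) = -0.08173
D(P‖Q) = 0.3687 dits.

0.3687 dits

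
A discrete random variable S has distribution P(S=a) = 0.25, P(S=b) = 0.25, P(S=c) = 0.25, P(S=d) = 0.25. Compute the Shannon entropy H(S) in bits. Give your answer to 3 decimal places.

2.000 bits

H(S) = −Σ p·log₂ p.
  −(0.25)·log₂(0.25) = 0.5000
  −(0.25)·log₂(0.25) = 0.5000
  −(0.25)·log₂(0.25) = 0.5000
  −(0.25)·log₂(0.25) = 0.5000
Sum: 0.5000 + 0.5000 + 0.5000 + 0.5000 = 2.000 bits.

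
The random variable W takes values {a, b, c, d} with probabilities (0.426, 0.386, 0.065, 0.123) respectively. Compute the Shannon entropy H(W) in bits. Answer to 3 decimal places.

1.683 bits

H(W) = −Σ p·log₂ p.
  −(0.426)·log₂(0.426) = 0.5244
  −(0.386)·log₂(0.386) = 0.5301
  −(0.065)·log₂(0.065) = 0.2563
  −(0.123)·log₂(0.123) = 0.3719
Sum: 0.5244 + 0.5301 + 0.2563 + 0.3719 = 1.683 bits.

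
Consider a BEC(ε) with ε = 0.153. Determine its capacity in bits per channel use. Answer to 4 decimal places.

0.8470 bits

Binary erasure channel: capacity C = 1 − ε.
C = 1 − 0.153 = 0.8470 bits per channel use.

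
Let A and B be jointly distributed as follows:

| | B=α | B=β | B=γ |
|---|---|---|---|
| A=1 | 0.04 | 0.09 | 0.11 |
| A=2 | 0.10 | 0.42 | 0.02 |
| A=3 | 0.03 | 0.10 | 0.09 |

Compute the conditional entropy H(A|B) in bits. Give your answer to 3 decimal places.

Marginals: p(A) = (0.2400, 0.5400, 0.2200), p(B) = (0.1700, 0.6100, 0.2200).
H(A|B) = Σ p(B) · H(A|B=·).
  B=α: p=0.1700, H(A|B=α) = 1.3831
  B=β: p=0.6100, H(A|B=β) = 1.2057
  B=γ: p=0.2200, H(A|B=γ) = 1.3420
Weighted sum = 1.266 bits.

1.266 bits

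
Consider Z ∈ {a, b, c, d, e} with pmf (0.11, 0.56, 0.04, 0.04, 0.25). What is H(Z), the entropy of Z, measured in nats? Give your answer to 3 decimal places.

H(Z) = −Σ p·ln p.
  −(0.11)·ln(0.11) = 0.2428
  −(0.56)·ln(0.56) = 0.3247
  −(0.04)·ln(0.04) = 0.1288
  −(0.04)·ln(0.04) = 0.1288
  −(0.25)·ln(0.25) = 0.3466
Sum: 0.2428 + 0.3247 + 0.1288 + 0.1288 + 0.3466 = 1.172 nats.

1.172 nats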